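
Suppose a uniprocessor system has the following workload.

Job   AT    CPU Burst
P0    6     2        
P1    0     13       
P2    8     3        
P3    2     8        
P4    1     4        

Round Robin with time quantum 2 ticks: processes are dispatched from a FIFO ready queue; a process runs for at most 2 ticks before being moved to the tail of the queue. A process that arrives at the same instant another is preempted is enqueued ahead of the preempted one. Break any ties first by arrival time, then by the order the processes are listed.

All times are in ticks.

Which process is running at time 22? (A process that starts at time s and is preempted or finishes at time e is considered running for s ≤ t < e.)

P1

Gantt: | P1 0-2 | P4 2-4 | P3 4-6 | P1 6-8 | P4 8-10 | P0 10-12 | P3 12-14 | P2 14-16 | P1 16-18 | P3 18-20 | P2 20-21 | P1 21-23 | P3 23-25 | P1 25-30 |
Completion: P0=12  P1=30  P2=21  P3=25  P4=10
Turnaround (C−A): P0=6  P1=30  P2=13  P3=23  P4=9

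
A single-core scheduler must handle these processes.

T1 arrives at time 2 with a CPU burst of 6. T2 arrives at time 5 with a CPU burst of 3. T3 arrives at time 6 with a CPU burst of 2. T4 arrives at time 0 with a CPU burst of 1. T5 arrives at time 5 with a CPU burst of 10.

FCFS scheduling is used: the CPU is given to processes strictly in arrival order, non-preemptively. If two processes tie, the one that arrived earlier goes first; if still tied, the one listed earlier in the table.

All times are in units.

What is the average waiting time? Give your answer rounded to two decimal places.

4.80

Schedule: | T4 0-1 | idle 1-2 | T1 2-8 | T2 8-11 | T5 11-21 | T3 21-23 |
Completion: T1=8  T2=11  T3=23  T4=1  T5=21
Waiting times: T1=0, T2=3, T3=15, T4=0, T5=6
Average waiting = (0+3+15+0+6) / 5 = 24/5 = 4.80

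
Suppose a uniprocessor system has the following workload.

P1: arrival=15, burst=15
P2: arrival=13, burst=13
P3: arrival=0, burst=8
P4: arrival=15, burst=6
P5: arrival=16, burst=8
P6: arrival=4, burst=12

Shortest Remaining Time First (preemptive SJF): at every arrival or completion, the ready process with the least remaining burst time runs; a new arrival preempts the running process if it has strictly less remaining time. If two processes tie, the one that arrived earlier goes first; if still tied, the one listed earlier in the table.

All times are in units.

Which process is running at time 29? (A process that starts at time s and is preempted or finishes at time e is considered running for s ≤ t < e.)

P5

Schedule: | P3 0-8 | P6 8-20 | P4 20-26 | P5 26-34 | P2 34-47 | P1 47-62 |
Completion: P1=62  P2=47  P3=8  P4=26  P5=34  P6=20
Turnaround (C−A): P1=47  P2=34  P3=8  P4=11  P5=18  P6=16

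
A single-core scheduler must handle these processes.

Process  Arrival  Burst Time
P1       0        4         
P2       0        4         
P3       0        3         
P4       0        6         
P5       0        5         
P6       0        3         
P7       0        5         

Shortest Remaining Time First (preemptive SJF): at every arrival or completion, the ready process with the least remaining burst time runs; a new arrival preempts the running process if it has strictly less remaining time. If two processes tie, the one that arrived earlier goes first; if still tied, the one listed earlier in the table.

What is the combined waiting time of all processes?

76

Gantt: | P3 0-3 | P6 3-6 | P1 6-10 | P2 10-14 | P5 14-19 | P7 19-24 | P4 24-30 |
Completion: P1=10  P2=14  P3=3  P4=30  P5=19  P6=6  P7=24
Turnaround (C−A): P1=10  P2=14  P3=3  P4=30  P5=19  P6=6  P7=24
Waiting = turnaround − burst: P1=6, P2=10, P3=0, P4=24, P5=14, P6=3, P7=19
Total waiting = 6 + 10 + 0 + 24 + 14 + 3 + 19 = 76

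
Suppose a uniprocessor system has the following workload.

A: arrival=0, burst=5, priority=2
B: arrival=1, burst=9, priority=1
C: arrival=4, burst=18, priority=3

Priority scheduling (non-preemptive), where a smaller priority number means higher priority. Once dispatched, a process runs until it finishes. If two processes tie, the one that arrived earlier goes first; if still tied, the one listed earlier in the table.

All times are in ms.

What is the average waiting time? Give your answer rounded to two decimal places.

Gantt: | A 0-5 | B 5-14 | C 14-32 |
Completion: A=5  B=14  C=32
Waiting times: A=0, B=4, C=10
Average waiting = (0+4+10) / 3 = 14/3 = 4.67

4.67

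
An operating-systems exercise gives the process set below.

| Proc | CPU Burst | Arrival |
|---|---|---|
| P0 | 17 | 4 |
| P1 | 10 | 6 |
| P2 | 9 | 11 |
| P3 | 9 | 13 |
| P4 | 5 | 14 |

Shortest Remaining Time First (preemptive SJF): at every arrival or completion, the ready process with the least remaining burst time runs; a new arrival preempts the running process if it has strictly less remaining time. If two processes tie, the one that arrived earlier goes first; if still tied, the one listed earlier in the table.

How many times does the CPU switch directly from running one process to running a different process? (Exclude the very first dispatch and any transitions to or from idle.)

Gantt: | idle 0-4 | P0 4-6 | P1 6-16 | P4 16-21 | P2 21-30 | P3 30-39 | P0 39-54 |
Completion: P0=54  P1=16  P2=30  P3=39  P4=21

5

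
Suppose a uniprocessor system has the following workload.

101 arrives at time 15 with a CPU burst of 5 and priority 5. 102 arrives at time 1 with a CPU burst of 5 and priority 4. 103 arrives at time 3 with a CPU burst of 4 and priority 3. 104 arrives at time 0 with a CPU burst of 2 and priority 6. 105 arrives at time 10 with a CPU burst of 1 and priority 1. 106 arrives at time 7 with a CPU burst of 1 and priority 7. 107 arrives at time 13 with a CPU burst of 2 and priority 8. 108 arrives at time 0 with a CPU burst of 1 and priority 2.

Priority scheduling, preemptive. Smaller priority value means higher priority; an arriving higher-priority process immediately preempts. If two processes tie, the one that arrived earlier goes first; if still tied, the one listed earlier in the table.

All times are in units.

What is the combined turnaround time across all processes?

Gantt: | 108 0-1 | 102 1-3 | 103 3-7 | 102 7-10 | 105 10-11 | 104 11-13 | 106 13-14 | 107 14-15 | 101 15-20 | 107 20-21 |
Completion: 101=20  102=10  103=7  104=13  105=11  106=14  107=21  108=1
Turnaround = completion − arrival: 101=5, 102=9, 103=4, 104=13, 105=1, 106=7, 107=8, 108=1
Total turnaround = 5 + 9 + 4 + 13 + 1 + 7 + 8 + 1 = 48

48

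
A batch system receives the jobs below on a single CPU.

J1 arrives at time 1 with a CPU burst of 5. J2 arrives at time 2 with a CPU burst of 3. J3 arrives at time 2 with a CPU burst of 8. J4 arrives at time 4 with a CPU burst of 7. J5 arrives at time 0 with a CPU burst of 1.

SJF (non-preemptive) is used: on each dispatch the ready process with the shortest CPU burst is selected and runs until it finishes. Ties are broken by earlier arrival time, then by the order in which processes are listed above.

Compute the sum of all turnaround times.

47

Schedule: | J5 0-1 | J1 1-6 | J2 6-9 | J4 9-16 | J3 16-24 |
Completion: J1=6  J2=9  J3=24  J4=16  J5=1
Turnaround = completion − arrival: J1=5, J2=7, J3=22, J4=12, J5=1
Total turnaround = 5 + 7 + 22 + 12 + 1 = 47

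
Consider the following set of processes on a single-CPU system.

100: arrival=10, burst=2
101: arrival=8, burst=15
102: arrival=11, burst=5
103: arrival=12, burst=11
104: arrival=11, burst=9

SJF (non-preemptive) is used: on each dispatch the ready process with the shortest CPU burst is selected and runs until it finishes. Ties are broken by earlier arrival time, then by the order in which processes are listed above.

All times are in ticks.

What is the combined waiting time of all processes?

73

Schedule: | idle 0-8 | 101 8-23 | 100 23-25 | 102 25-30 | 104 30-39 | 103 39-50 |
Completion: 100=25  101=23  102=30  103=50  104=39
Waiting = turnaround − burst: 100=13, 101=0, 102=14, 103=27, 104=19
Total waiting = 13 + 0 + 14 + 27 + 19 = 73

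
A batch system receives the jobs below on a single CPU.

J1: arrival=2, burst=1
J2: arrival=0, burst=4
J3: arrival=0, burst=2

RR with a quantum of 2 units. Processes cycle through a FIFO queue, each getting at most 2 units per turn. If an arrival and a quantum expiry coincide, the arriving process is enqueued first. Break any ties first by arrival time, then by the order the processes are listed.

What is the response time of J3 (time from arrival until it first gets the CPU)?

Timeline: | J2 0-2 | J3 2-4 | J1 4-5 | J2 5-7 |
Completion: J1=5  J2=7  J3=4
Response(J3) = first start − arrival = 2 − 0 = 2

2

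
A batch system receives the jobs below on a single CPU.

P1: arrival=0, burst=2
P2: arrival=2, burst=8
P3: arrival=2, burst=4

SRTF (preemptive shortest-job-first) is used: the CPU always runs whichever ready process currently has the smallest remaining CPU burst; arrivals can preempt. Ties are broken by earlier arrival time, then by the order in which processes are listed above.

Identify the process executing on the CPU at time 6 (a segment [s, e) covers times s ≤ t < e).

P2

Gantt: | P1 0-2 | P3 2-6 | P2 6-14 |
Completion: P1=2  P2=14  P3=6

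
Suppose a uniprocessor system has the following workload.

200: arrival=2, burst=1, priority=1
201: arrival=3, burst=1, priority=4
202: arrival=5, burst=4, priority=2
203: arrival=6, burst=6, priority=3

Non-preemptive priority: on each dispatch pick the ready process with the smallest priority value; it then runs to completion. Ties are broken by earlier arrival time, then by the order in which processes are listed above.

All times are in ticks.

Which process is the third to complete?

202

Timeline: | idle 0-2 | 200 2-3 | 201 3-4 | idle 4-5 | 202 5-9 | 203 9-15 |
Completion: 200=3  201=4  202=9  203=15
Turnaround (C−A): 200=1  201=1  202=4  203=9
Finish order: 200 → 201 → 202 → 203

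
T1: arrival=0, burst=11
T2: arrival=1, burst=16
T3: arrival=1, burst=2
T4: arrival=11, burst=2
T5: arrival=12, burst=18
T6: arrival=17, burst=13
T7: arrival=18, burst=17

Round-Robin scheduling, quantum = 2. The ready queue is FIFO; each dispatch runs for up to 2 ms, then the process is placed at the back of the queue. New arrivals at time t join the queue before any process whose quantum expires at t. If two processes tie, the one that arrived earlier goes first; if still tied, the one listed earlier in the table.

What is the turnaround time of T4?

5

Timeline: | T1 0-2 | T2 2-4 | T3 4-6 | T1 6-8 | T2 8-10 | T1 10-12 | T2 12-14 | T4 14-16 | T5 16-18 | T1 18-20 | T2 20-22 | T6 22-24 | T7 24-26 | T5 26-28 | T1 28-30 | T2 30-32 | T6 32-34 | T7 34-36 | T5 36-38 | T1 38-39 | T2 39-41 | T6 41-43 | T7 43-45 | T5 45-47 | T2 47-49 | T6 49-51 | T7 51-53 | T5 53-55 | T2 55-57 | T6 57-59 | T7 59-61 | T5 61-63 | T6 63-65 | T7 65-67 | T5 67-69 | T6 69-70 | T7 70-72 | T5 72-74 | T7 74-76 | T5 76-78 | T7 78-79 |
Completion: T1=39  T2=57  T3=6  T4=16  T5=78  T6=70  T7=79
Turnaround (C−A): T1=39  T2=56  T3=5  T4=5  T5=66  T6=53  T7=61
Turnaround(T4) = completion − arrival = 16 − 11 = 5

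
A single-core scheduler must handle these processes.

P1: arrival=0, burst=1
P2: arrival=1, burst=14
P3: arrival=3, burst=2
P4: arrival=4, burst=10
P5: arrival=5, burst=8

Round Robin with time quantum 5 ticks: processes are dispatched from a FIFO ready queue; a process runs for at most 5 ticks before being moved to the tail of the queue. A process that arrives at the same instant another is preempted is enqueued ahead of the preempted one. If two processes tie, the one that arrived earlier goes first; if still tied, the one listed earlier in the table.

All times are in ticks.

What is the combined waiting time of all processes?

Schedule: | P1 0-1 | P2 1-6 | P3 6-8 | P4 8-13 | P5 13-18 | P2 18-23 | P4 23-28 | P5 28-31 | P2 31-35 |
Completion: P1=1  P2=35  P3=8  P4=28  P5=31
Turnaround (C−A): P1=1  P2=34  P3=5  P4=24  P5=26
Waiting = turnaround − burst: P1=0, P2=20, P3=3, P4=14, P5=18
Total waiting = 0 + 20 + 3 + 14 + 18 = 55

55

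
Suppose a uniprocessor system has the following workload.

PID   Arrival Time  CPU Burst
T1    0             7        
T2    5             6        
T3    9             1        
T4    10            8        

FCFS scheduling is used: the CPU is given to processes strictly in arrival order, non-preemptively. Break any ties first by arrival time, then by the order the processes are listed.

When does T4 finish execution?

22

Timeline: | T1 0-7 | T2 7-13 | T3 13-14 | T4 14-22 |
Completion: T1=7  T2=13  T3=14  T4=22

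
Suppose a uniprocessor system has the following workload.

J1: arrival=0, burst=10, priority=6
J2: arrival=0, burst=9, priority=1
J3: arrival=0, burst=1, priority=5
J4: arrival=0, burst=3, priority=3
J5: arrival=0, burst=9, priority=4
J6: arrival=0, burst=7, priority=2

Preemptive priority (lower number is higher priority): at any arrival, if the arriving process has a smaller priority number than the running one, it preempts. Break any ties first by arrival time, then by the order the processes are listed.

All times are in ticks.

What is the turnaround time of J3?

Schedule: | J2 0-9 | J6 9-16 | J4 16-19 | J5 19-28 | J3 28-29 | J1 29-39 |
Completion: J1=39  J2=9  J3=29  J4=19  J5=28  J6=16
Turnaround(J3) = completion − arrival = 29 − 0 = 29

29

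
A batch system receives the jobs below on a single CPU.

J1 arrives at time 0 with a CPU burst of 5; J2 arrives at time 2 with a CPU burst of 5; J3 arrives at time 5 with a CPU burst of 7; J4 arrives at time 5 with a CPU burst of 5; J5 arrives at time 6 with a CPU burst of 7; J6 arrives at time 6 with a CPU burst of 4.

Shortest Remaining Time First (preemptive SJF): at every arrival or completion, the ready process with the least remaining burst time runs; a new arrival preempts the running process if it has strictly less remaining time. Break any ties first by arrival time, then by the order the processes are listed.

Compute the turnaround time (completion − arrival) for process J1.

5

Schedule: | J1 0-5 | J2 5-10 | J6 10-14 | J4 14-19 | J3 19-26 | J5 26-33 |
Completion: J1=5  J2=10  J3=26  J4=19  J5=33  J6=14
Turnaround (C−A): J1=5  J2=8  J3=21  J4=14  J5=27  J6=8
Turnaround(J1) = completion − arrival = 5 − 0 = 5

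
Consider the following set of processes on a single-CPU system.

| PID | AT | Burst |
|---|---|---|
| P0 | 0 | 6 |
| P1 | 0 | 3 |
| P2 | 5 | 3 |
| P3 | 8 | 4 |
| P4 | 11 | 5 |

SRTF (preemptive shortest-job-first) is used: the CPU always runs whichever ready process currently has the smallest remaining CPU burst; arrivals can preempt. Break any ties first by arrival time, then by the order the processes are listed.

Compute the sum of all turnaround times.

36

Gantt: | P1 0-3 | P0 3-5 | P2 5-8 | P0 8-12 | P3 12-16 | P4 16-21 |
Completion: P0=12  P1=3  P2=8  P3=16  P4=21
Turnaround (C−A): P0=12  P1=3  P2=3  P3=8  P4=10
Turnaround = completion − arrival: P0=12, P1=3, P2=3, P3=8, P4=10
Total turnaround = 12 + 3 + 3 + 8 + 10 = 36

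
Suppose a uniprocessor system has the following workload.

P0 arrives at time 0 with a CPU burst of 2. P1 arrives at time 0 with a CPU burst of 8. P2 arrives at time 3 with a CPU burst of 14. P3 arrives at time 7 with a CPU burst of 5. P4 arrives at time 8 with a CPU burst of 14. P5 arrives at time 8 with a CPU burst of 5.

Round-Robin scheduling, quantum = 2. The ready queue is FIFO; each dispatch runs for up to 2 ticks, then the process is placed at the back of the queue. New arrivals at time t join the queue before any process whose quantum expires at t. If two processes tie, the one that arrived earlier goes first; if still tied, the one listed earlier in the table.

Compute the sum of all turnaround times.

161

Timeline: | P0 0-2 | P1 2-4 | P2 4-6 | P1 6-8 | P2 8-10 | P3 10-12 | P4 12-14 | P5 14-16 | P1 16-18 | P2 18-20 | P3 20-22 | P4 22-24 | P5 24-26 | P1 26-28 | P2 28-30 | P3 30-31 | P4 31-33 | P5 33-34 | P2 34-36 | P4 36-38 | P2 38-40 | P4 40-42 | P2 42-44 | P4 44-48 |
Completion: P0=2  P1=28  P2=44  P3=31  P4=48  P5=34
Turnaround (C−A): P0=2  P1=28  P2=41  P3=24  P4=40  P5=26
Turnaround = completion − arrival: P0=2, P1=28, P2=41, P3=24, P4=40, P5=26
Total turnaround = 2 + 28 + 41 + 24 + 40 + 26 = 161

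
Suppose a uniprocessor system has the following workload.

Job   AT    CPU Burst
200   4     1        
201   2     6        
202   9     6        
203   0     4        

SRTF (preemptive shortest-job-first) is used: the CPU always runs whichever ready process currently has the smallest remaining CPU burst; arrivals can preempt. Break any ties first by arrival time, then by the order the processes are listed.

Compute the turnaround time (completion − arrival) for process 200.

1

Gantt: | 203 0-4 | 200 4-5 | 201 5-11 | 202 11-17 |
Completion: 200=5  201=11  202=17  203=4
Turnaround (C−A): 200=1  201=9  202=8  203=4
Turnaround(200) = completion − arrival = 5 − 4 = 1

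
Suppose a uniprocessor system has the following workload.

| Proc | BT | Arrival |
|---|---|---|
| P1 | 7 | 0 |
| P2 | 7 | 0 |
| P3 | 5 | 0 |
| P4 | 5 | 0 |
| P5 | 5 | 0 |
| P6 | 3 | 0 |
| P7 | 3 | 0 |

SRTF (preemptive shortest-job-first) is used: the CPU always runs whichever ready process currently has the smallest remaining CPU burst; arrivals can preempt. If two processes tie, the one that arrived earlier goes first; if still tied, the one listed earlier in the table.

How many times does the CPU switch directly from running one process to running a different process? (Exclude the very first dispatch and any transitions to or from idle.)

6

Schedule: | P6 0-3 | P7 3-6 | P3 6-11 | P4 11-16 | P5 16-21 | P1 21-28 | P2 28-35 |
Completion: P1=28  P2=35  P3=11  P4=16  P5=21  P6=3  P7=6
Turnaround (C−A): P1=28  P2=35  P3=11  P4=16  P5=21  P6=3  P7=6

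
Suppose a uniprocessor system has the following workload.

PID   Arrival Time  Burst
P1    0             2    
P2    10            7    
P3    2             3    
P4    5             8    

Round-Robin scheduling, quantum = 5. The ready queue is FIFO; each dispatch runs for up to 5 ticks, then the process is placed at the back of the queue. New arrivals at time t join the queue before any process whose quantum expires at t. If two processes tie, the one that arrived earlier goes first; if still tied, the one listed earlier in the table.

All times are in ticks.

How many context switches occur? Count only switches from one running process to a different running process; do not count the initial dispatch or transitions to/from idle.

5

Schedule: | P1 0-2 | P3 2-5 | P4 5-10 | P2 10-15 | P4 15-18 | P2 18-20 |
Completion: P1=2  P2=20  P3=5  P4=18
Turnaround (C−A): P1=2  P2=10  P3=3  P4=13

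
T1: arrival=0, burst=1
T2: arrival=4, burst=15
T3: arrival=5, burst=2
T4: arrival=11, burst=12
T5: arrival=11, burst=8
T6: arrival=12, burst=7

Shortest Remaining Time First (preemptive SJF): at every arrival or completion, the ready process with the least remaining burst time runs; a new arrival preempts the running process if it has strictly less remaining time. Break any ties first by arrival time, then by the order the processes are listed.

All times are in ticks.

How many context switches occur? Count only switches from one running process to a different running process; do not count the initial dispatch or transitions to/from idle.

6

Schedule: | T1 0-1 | idle 1-4 | T2 4-5 | T3 5-7 | T2 7-11 | T5 11-19 | T6 19-26 | T2 26-36 | T4 36-48 |
Completion: T1=1  T2=36  T3=7  T4=48  T5=19  T6=26
Turnaround (C−A): T1=1  T2=32  T3=2  T4=37  T5=8  T6=14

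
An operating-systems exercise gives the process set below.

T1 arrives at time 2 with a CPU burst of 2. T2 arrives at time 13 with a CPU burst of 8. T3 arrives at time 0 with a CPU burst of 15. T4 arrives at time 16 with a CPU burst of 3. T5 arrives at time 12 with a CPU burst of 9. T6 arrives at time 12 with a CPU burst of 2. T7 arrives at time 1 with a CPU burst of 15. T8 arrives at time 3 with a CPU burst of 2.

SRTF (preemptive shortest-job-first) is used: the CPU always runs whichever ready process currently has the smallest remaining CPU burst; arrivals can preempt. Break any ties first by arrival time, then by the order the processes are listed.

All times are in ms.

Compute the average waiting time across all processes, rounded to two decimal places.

Timeline: | T3 0-2 | T1 2-4 | T8 4-6 | T3 6-12 | T6 12-14 | T3 14-16 | T4 16-19 | T3 19-24 | T2 24-32 | T5 32-41 | T7 41-56 |
Completion: T1=4  T2=32  T3=24  T4=19  T5=41  T6=14  T7=56  T8=6
Turnaround (C−A): T1=2  T2=19  T3=24  T4=3  T5=29  T6=2  T7=55  T8=3
Waiting times: T1=0, T2=11, T3=9, T4=0, T5=20, T6=0, T7=40, T8=1
Average waiting = (0+11+9+0+20+0+40+1) / 8 = 81/8 = 10.13

10.13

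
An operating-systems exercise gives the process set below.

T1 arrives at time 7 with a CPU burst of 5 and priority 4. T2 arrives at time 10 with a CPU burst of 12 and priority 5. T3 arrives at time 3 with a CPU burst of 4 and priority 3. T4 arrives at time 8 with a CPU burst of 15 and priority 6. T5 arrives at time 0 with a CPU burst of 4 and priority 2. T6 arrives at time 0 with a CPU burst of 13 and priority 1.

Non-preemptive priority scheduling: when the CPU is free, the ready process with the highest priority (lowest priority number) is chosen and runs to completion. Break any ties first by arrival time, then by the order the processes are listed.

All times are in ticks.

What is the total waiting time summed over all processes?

Gantt: | T6 0-13 | T5 13-17 | T3 17-21 | T1 21-26 | T2 26-38 | T4 38-53 |
Completion: T1=26  T2=38  T3=21  T4=53  T5=17  T6=13
Turnaround (C−A): T1=19  T2=28  T3=18  T4=45  T5=17  T6=13
Waiting = turnaround − burst: T1=14, T2=16, T3=14, T4=30, T5=13, T6=0
Total waiting = 14 + 16 + 14 + 30 + 13 + 0 = 87

87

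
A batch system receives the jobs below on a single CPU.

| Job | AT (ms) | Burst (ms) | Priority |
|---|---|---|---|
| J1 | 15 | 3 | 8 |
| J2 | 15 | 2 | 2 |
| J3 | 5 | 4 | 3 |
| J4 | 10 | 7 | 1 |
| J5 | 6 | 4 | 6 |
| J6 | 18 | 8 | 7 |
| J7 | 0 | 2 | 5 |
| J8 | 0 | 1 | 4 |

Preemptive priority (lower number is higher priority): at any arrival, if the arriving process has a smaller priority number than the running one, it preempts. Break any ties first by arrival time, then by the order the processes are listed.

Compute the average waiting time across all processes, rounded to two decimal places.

Schedule: | J8 0-1 | J7 1-3 | idle 3-5 | J3 5-9 | J5 9-10 | J4 10-17 | J2 17-19 | J5 19-22 | J6 22-30 | J1 30-33 |
Completion: J1=33  J2=19  J3=9  J4=17  J5=22  J6=30  J7=3  J8=1
Turnaround (C−A): J1=18  J2=4  J3=4  J4=7  J5=16  J6=12  J7=3  J8=1
Waiting times: J1=15, J2=2, J3=0, J4=0, J5=12, J6=4, J7=1, J8=0
Average waiting = (15+2+0+0+12+4+1+0) / 8 = 34/8 = 4.25

4.25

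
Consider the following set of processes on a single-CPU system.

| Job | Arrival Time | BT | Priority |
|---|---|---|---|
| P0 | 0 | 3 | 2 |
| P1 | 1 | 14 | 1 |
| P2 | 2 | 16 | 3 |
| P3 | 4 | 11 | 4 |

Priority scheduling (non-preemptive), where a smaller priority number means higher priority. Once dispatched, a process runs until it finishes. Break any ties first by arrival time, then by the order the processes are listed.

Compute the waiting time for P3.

Schedule: | P0 0-3 | P1 3-17 | P2 17-33 | P3 33-44 |
Completion: P0=3  P1=17  P2=33  P3=44
Turnaround (C−A): P0=3  P1=16  P2=31  P3=40
Waiting(P3) = turnaround − burst = 40 − 11 = 29

29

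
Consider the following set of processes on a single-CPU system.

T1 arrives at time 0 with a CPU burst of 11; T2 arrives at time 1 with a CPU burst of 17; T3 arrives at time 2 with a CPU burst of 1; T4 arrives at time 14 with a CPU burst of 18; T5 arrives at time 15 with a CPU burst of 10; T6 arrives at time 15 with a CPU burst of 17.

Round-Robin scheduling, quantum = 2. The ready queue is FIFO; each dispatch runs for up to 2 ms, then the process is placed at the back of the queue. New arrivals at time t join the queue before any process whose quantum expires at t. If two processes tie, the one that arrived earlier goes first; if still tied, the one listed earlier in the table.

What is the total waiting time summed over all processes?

Schedule: | T1 0-2 | T2 2-4 | T3 4-5 | T1 5-7 | T2 7-9 | T1 9-11 | T2 11-13 | T1 13-15 | T2 15-17 | T4 17-19 | T5 19-21 | T6 21-23 | T1 23-25 | T2 25-27 | T4 27-29 | T5 29-31 | T6 31-33 | T1 33-34 | T2 34-36 | T4 36-38 | T5 38-40 | T6 40-42 | T2 42-44 | T4 44-46 | T5 46-48 | T6 48-50 | T2 50-52 | T4 52-54 | T5 54-56 | T6 56-58 | T2 58-59 | T4 59-61 | T6 61-63 | T4 63-65 | T6 65-67 | T4 67-69 | T6 69-71 | T4 71-73 | T6 73-74 |
Completion: T1=34  T2=59  T3=5  T4=73  T5=56  T6=74
Turnaround (C−A): T1=34  T2=58  T3=3  T4=59  T5=41  T6=59
Waiting = turnaround − burst: T1=23, T2=41, T3=2, T4=41, T5=31, T6=42
Total waiting = 23 + 41 + 2 + 41 + 31 + 42 = 180

180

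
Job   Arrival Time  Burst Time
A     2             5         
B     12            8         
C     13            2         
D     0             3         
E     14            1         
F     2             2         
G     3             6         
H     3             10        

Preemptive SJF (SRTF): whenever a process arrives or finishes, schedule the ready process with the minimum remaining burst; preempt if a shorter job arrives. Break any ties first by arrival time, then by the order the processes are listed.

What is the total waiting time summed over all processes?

46

Timeline: | D 0-3 | F 3-5 | A 5-10 | G 10-13 | C 13-15 | E 15-16 | G 16-19 | B 19-27 | H 27-37 |
Completion: A=10  B=27  C=15  D=3  E=16  F=5  G=19  H=37
Turnaround (C−A): A=8  B=15  C=2  D=3  E=2  F=3  G=16  H=34
Waiting = turnaround − burst: A=3, B=7, C=0, D=0, E=1, F=1, G=10, H=24
Total waiting = 3 + 7 + 0 + 0 + 1 + 1 + 10 + 24 = 46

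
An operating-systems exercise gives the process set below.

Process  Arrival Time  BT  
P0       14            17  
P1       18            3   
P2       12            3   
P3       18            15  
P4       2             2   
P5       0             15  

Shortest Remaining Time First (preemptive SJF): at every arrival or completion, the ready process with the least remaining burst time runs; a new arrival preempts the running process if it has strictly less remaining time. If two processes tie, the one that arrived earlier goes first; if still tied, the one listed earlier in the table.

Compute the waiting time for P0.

Timeline: | P5 0-2 | P4 2-4 | P5 4-12 | P2 12-15 | P5 15-20 | P1 20-23 | P3 23-38 | P0 38-55 |
Completion: P0=55  P1=23  P2=15  P3=38  P4=4  P5=20
Waiting(P0) = turnaround − burst = 41 − 17 = 24

24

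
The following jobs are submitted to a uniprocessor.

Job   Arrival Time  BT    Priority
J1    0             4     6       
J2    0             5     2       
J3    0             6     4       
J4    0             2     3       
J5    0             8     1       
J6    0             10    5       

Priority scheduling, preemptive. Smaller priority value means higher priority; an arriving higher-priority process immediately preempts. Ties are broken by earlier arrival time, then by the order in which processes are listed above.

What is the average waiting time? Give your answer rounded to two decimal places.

Timeline: | J5 0-8 | J2 8-13 | J4 13-15 | J3 15-21 | J6 21-31 | J1 31-35 |
Completion: J1=35  J2=13  J3=21  J4=15  J5=8  J6=31
Waiting times: J1=31, J2=8, J3=15, J4=13, J5=0, J6=21
Average waiting = (31+8+15+13+0+21) / 6 = 88/6 = 14.67

14.67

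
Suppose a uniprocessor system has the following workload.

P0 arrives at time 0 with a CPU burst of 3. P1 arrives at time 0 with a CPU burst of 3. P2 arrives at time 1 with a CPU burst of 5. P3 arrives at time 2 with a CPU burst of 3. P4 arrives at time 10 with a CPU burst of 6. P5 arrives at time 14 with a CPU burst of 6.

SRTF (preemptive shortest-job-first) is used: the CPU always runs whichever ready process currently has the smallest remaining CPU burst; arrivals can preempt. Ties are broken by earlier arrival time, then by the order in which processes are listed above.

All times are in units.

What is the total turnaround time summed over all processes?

51

Schedule: | P0 0-3 | P1 3-6 | P3 6-9 | P2 9-14 | P4 14-20 | P5 20-26 |
Completion: P0=3  P1=6  P2=14  P3=9  P4=20  P5=26
Turnaround = completion − arrival: P0=3, P1=6, P2=13, P3=7, P4=10, P5=12
Total turnaround = 3 + 6 + 13 + 7 + 10 + 12 = 51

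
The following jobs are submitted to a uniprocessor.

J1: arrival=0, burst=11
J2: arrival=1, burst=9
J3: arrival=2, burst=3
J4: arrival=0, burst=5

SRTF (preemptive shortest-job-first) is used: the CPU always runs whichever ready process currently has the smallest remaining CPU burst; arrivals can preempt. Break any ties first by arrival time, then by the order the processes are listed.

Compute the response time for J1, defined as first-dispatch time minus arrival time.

17

Gantt: | J4 0-5 | J3 5-8 | J2 8-17 | J1 17-28 |
Completion: J1=28  J2=17  J3=8  J4=5
Turnaround (C−A): J1=28  J2=16  J3=6  J4=5
Response(J1) = first start − arrival = 17 − 0 = 17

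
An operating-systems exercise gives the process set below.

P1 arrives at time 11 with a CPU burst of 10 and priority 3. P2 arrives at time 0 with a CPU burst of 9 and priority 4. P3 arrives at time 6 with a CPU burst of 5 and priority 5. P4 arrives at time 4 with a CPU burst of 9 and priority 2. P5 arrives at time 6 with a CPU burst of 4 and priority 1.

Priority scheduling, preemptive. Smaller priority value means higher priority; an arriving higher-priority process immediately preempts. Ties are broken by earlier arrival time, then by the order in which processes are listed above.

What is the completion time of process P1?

27

Schedule: | P2 0-4 | P4 4-6 | P5 6-10 | P4 10-17 | P1 17-27 | P2 27-32 | P3 32-37 |
Completion: P1=27  P2=32  P3=37  P4=17  P5=10
Turnaround (C−A): P1=16  P2=32  P3=31  P4=13  P5=4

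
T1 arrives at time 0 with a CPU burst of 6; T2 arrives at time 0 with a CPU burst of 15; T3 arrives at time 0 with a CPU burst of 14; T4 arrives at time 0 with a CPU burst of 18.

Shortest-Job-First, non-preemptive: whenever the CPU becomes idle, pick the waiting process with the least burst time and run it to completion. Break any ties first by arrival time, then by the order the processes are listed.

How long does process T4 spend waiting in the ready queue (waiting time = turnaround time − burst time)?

Gantt: | T1 0-6 | T3 6-20 | T2 20-35 | T4 35-53 |
Completion: T1=6  T2=35  T3=20  T4=53
Turnaround (C−A): T1=6  T2=35  T3=20  T4=53
Waiting(T4) = turnaround − burst = 53 − 18 = 35

35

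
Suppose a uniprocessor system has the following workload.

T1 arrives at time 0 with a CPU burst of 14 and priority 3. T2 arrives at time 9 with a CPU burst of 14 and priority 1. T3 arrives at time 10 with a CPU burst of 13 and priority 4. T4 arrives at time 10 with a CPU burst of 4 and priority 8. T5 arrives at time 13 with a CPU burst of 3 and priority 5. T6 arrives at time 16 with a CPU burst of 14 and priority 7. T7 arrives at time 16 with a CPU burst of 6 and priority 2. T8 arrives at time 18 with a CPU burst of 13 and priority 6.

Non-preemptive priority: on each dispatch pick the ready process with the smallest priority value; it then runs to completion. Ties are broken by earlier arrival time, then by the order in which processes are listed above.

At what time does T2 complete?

28

Timeline: | T1 0-14 | T2 14-28 | T7 28-34 | T3 34-47 | T5 47-50 | T8 50-63 | T6 63-77 | T4 77-81 |
Completion: T1=14  T2=28  T3=47  T4=81  T5=50  T6=77  T7=34  T8=63
Turnaround (C−A): T1=14  T2=19  T3=37  T4=71  T5=37  T6=61  T7=18  T8=45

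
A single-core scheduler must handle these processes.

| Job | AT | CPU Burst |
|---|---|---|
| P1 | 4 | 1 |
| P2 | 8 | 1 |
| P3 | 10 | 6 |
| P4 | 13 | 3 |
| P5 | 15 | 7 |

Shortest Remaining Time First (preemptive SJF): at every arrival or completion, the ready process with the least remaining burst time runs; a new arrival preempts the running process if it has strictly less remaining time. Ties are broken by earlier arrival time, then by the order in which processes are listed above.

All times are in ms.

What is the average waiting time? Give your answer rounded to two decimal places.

1.40

Gantt: | idle 0-4 | P1 4-5 | idle 5-8 | P2 8-9 | idle 9-10 | P3 10-16 | P4 16-19 | P5 19-26 |
Completion: P1=5  P2=9  P3=16  P4=19  P5=26
Waiting times: P1=0, P2=0, P3=0, P4=3, P5=4
Average waiting = (0+0+0+3+4) / 5 = 7/5 = 1.40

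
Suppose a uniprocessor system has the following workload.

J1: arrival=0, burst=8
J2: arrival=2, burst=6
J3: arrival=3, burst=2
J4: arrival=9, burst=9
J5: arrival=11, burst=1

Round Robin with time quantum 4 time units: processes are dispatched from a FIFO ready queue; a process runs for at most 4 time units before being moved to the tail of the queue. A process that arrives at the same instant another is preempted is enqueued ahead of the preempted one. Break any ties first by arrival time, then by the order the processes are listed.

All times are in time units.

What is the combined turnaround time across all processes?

Schedule: | J1 0-4 | J2 4-8 | J3 8-10 | J1 10-14 | J2 14-16 | J4 16-20 | J5 20-21 | J4 21-26 |
Completion: J1=14  J2=16  J3=10  J4=26  J5=21
Turnaround (C−A): J1=14  J2=14  J3=7  J4=17  J5=10
Turnaround = completion − arrival: J1=14, J2=14, J3=7, J4=17, J5=10
Total turnaround = 14 + 14 + 7 + 17 + 10 = 62

62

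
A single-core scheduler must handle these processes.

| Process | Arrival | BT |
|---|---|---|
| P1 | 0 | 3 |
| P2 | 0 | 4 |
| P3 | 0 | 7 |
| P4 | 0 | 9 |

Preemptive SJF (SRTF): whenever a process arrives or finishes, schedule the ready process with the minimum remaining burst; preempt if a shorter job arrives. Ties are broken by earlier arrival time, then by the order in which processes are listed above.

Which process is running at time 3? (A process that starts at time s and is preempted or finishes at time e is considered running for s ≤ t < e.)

P2

Gantt: | P1 0-3 | P2 3-7 | P3 7-14 | P4 14-23 |
Completion: P1=3  P2=7  P3=14  P4=23
Turnaround (C−A): P1=3  P2=7  P3=14  P4=23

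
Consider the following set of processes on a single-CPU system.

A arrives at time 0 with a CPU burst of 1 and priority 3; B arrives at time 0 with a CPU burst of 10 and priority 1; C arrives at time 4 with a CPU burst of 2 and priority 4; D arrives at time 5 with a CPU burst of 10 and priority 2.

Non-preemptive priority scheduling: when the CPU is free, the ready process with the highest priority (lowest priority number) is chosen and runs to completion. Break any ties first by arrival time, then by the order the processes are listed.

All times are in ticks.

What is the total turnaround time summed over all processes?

Schedule: | B 0-10 | D 10-20 | A 20-21 | C 21-23 |
Completion: A=21  B=10  C=23  D=20
Turnaround = completion − arrival: A=21, B=10, C=19, D=15
Total turnaround = 21 + 10 + 19 + 15 = 65

65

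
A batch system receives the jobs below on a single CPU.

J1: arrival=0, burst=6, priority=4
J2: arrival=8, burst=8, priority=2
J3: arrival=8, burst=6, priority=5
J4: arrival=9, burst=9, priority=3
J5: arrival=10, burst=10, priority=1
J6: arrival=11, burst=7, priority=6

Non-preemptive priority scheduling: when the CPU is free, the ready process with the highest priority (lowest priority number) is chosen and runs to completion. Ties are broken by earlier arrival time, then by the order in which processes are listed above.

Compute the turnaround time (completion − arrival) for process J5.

16

Schedule: | J1 0-6 | idle 6-8 | J2 8-16 | J5 16-26 | J4 26-35 | J3 35-41 | J6 41-48 |
Completion: J1=6  J2=16  J3=41  J4=35  J5=26  J6=48
Turnaround (C−A): J1=6  J2=8  J3=33  J4=26  J5=16  J6=37
Turnaround(J5) = completion − arrival = 26 − 10 = 16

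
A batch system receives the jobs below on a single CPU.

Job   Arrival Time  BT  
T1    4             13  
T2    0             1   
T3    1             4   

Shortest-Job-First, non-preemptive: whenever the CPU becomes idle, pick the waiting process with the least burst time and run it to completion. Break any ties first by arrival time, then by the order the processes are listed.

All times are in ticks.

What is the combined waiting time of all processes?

Timeline: | T2 0-1 | T3 1-5 | T1 5-18 |
Completion: T1=18  T2=1  T3=5
Turnaround (C−A): T1=14  T2=1  T3=4
Waiting = turnaround − burst: T1=1, T2=0, T3=0
Total waiting = 1 + 0 + 0 = 1

1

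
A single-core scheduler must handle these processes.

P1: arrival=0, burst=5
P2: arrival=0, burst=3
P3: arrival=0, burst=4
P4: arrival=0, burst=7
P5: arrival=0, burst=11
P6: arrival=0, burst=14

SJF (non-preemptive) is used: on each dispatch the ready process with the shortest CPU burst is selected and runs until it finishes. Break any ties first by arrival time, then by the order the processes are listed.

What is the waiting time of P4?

12

Timeline: | P2 0-3 | P3 3-7 | P1 7-12 | P4 12-19 | P5 19-30 | P6 30-44 |
Completion: P1=12  P2=3  P3=7  P4=19  P5=30  P6=44
Turnaround (C−A): P1=12  P2=3  P3=7  P4=19  P5=30  P6=44
Waiting(P4) = turnaround − burst = 19 − 7 = 12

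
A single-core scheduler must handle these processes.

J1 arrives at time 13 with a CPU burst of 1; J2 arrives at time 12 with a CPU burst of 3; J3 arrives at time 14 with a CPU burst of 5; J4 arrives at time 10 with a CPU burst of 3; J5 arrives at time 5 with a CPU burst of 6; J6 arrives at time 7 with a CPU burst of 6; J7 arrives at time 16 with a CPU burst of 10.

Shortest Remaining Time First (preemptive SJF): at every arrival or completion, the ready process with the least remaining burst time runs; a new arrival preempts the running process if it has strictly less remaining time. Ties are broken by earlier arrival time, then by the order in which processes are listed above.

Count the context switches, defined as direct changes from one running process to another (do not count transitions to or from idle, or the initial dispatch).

Timeline: | idle 0-5 | J5 5-11 | J4 11-14 | J1 14-15 | J2 15-18 | J3 18-23 | J6 23-29 | J7 29-39 |
Completion: J1=15  J2=18  J3=23  J4=14  J5=11  J6=29  J7=39

6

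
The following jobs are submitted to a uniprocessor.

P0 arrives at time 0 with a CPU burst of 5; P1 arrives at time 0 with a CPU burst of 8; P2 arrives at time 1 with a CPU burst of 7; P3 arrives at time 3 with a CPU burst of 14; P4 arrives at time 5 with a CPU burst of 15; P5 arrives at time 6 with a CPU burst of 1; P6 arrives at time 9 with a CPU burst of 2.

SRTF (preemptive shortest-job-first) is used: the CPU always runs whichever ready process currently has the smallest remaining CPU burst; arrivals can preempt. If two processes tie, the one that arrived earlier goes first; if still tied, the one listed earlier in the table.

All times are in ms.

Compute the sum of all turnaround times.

Timeline: | P0 0-5 | P2 5-6 | P5 6-7 | P2 7-9 | P6 9-11 | P2 11-15 | P1 15-23 | P3 23-37 | P4 37-52 |
Completion: P0=5  P1=23  P2=15  P3=37  P4=52  P5=7  P6=11
Turnaround (C−A): P0=5  P1=23  P2=14  P3=34  P4=47  P5=1  P6=2
Turnaround = completion − arrival: P0=5, P1=23, P2=14, P3=34, P4=47, P5=1, P6=2
Total turnaround = 5 + 23 + 14 + 34 + 47 + 1 + 2 = 126

126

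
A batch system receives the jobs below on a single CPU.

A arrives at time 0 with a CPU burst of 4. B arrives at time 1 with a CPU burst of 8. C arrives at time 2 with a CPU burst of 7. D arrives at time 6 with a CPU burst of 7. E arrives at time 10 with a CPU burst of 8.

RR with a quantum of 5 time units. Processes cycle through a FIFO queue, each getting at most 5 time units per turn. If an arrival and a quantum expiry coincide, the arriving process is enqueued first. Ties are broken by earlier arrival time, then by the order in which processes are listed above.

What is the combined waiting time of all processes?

Timeline: | A 0-4 | B 4-9 | C 9-14 | D 14-19 | B 19-22 | E 22-27 | C 27-29 | D 29-31 | E 31-34 |
Completion: A=4  B=22  C=29  D=31  E=34
Turnaround (C−A): A=4  B=21  C=27  D=25  E=24
Waiting = turnaround − burst: A=0, B=13, C=20, D=18, E=16
Total waiting = 0 + 13 + 20 + 18 + 16 = 67

67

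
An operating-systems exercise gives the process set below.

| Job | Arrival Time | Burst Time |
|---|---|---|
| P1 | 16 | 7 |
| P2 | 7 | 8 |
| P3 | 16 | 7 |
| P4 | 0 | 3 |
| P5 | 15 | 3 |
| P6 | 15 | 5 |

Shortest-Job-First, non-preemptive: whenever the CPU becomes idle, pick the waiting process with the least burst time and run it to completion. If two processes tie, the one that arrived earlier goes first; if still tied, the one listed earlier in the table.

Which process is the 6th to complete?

P3

Schedule: | P4 0-3 | idle 3-7 | P2 7-15 | P5 15-18 | P6 18-23 | P1 23-30 | P3 30-37 |
Completion: P1=30  P2=15  P3=37  P4=3  P5=18  P6=23
Finish order: P4 → P2 → P5 → P6 → P1 → P3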